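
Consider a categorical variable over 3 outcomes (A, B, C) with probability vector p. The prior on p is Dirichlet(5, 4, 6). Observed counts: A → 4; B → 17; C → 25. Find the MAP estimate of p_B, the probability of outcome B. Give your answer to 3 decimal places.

MAP estimate of p_B = 0.345

The posterior is Dirichlet(αᵢ + nᵢ) = Dirichlet(9, 21, 31).
For a Dirichlet(a₁,…,a_K) with all aᵢ > 1, the mode has j-th component (aⱼ − 1)/(Σaᵢ − K).
Here Σaᵢ = 61 and K = 3, so p_B = (21 − 1)/(61 − 3) = 20/58 ≈ 0.345.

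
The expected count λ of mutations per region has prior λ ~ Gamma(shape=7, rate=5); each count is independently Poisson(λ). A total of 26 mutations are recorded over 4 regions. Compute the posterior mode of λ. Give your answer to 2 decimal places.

λ̂_MAP = 3.56

Σxᵢ = 26, n = 4.
Posterior ∝ λ^6e^(−5λ) · λ^26e^(−4λ) = λ^32e^(−9λ), i.e. Gamma(shape=33, rate=9).
The mode of a Gamma(a, b) with a ≥ 1 (shape–rate) is (a−1)/b = 32/9 ≈ 3.56.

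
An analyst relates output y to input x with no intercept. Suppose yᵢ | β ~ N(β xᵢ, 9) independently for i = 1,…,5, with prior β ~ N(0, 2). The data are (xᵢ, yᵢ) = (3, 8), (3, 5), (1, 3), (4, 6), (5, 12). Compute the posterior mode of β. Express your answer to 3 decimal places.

log p(β | y) = −Σ(yᵢ − βxᵢ)²/(2·9) − β²/(2·2) + const.
Setting the derivative to zero: Σxᵢ(yᵢ − βxᵢ)/9 − β/2 = 0, so β = Σxᵢyᵢ / (Σxᵢ² + σ²/τ²).
Σxᵢyᵢ = 3·8 + 3·5 + 1·3 + 4·6 + 5·12 = 126; Σxᵢ² = 60; σ²/τ² = 4.5.
β̂_MAP = 126 / (60 + 4.5) = 126/64.5 ≈ 1.953.

β̂_MAP = 1.953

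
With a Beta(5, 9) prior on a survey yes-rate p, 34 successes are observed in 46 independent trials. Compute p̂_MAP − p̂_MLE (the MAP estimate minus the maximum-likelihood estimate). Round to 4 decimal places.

Posterior is Beta(39, 21); MAP = (39−1)/(60−2) = 38/58 ≈ 0.65517.
MLE ignores the prior: p̂_MLE = k/n = 34/46 ≈ 0.73913.
Difference = 38/58 − 34/46 = -56/667 ≈ -0.0840.

MAP − MLE = -0.0840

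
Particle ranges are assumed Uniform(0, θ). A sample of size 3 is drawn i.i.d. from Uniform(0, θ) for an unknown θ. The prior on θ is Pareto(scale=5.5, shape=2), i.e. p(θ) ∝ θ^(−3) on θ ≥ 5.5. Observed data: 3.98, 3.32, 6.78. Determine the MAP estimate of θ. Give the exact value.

The Uniform(0, θ) likelihood is θ^(−n) for θ ≥ max(xᵢ), zero otherwise. Here max(xᵢ) = 6.78.
Posterior ∝ θ^(−3) · θ^(−3) = θ^(−6) on θ ≥ max(5.5, 6.78) = 6.78.
This density is strictly decreasing in θ, so the posterior mode lies at the lower boundary of the support.

θ̂_MAP = 6.78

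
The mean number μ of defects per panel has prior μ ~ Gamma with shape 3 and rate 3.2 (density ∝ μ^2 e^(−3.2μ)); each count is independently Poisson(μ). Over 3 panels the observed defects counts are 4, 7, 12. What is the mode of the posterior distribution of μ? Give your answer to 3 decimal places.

Σxᵢ = 4+7+12 = 23, with n = 3.
Posterior ∝ μ^2e^(−3.2μ) · μ^23e^(−3μ) = μ^25e^(−6.2μ), i.e. Gamma(shape=26, rate=6.2).
The mode of a Gamma(a, b) with a ≥ 1 (shape–rate) is (a−1)/b = 25/6.2 ≈ 4.032.

μ̂_MAP = 4.032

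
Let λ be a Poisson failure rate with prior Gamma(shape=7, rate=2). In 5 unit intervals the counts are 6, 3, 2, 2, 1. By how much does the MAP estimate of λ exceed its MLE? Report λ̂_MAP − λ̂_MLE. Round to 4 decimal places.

MAP − MLE = 0.0571

Σxᵢ = 14. Posterior is Gamma(21, 7); MAP = (21−1)/7 = 20/7 ≈ 2.85714.
MLE = x̄ = 14/5 ≈ 2.80000.
Difference = 20/7 − 14/5 = 2/35 ≈ 0.0571.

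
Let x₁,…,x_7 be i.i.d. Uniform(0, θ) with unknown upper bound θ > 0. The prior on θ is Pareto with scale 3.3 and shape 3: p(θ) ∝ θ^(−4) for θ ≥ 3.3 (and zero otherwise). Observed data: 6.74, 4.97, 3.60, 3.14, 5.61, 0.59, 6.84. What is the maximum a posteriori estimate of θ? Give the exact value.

The Uniform(0, θ) likelihood is θ^(−n) for θ ≥ max(xᵢ), zero otherwise. Here max(xᵢ) = 6.84.
Posterior ∝ θ^(−4) · θ^(−7) = θ^(−11) on θ ≥ max(3.3, 6.84) = 6.84.
This density is strictly decreasing in θ, so the posterior mode lies at the lower boundary of the support.

θ̂_MAP = 6.84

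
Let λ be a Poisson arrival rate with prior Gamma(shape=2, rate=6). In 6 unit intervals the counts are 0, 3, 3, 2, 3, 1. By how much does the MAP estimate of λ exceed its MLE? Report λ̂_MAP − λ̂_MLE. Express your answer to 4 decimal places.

MAP − MLE = -0.9167

Σxᵢ = 12. Posterior is Gamma(14, 12); MAP = (14−1)/12 = 13/12 ≈ 1.08333.
MLE = x̄ = 12/6 ≈ 2.00000.
Difference = 13/12 − 12/6 = -11/12 ≈ -0.9167.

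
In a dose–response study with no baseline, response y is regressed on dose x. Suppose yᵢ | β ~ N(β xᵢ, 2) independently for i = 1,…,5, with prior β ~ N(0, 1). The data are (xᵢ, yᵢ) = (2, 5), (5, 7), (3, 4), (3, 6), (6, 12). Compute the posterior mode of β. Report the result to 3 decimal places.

β̂_MAP = 1.729

log p(β | y) = −Σ(yᵢ − βxᵢ)²/(2·2) − β²/(2·1) + const.
Setting the derivative to zero: Σxᵢ(yᵢ − βxᵢ)/2 − β/1 = 0, so β = Σxᵢyᵢ / (Σxᵢ² + σ²/τ²).
Σxᵢyᵢ = 2·5 + 5·7 + 3·4 + 3·6 + 6·12 = 147; Σxᵢ² = 83; σ²/τ² = 2.
β̂_MAP = 147 / (83 + 2) = 147/85 ≈ 1.729.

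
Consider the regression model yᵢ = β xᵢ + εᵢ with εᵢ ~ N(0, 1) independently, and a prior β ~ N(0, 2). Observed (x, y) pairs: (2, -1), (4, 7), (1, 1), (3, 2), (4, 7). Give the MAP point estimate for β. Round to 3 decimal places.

β̂_MAP = 1.312

log p(β | y) = −Σ(yᵢ − βxᵢ)²/(2·1) − β²/(2·2) + const.
Setting the derivative to zero: Σxᵢ(yᵢ − βxᵢ)/1 − β/2 = 0, so β = Σxᵢyᵢ / (Σxᵢ² + σ²/τ²).
Σxᵢyᵢ = 2·(-1) + 4·7 + 1·1 + 3·2 + 4·7 = 61; Σxᵢ² = 46; σ²/τ² = 0.5.
β̂_MAP = 61 / (46 + 0.5) = 61/46.5 ≈ 1.312.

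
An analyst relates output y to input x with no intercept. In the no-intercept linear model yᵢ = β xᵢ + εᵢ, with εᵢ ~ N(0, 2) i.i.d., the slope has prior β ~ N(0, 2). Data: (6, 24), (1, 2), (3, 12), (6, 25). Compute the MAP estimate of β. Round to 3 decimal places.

β̂_MAP = 4.000

log p(β | y) = −Σ(yᵢ − βxᵢ)²/(2·2) − β²/(2·2) + const.
Setting the derivative to zero: Σxᵢ(yᵢ − βxᵢ)/2 − β/2 = 0, so β = Σxᵢyᵢ / (Σxᵢ² + σ²/τ²).
Σxᵢyᵢ = 6·24 + 1·2 + 3·12 + 6·25 = 332; Σxᵢ² = 82; σ²/τ² = 1.
β̂_MAP = 332 / (82 + 1) = 332/83 ≈ 4.000.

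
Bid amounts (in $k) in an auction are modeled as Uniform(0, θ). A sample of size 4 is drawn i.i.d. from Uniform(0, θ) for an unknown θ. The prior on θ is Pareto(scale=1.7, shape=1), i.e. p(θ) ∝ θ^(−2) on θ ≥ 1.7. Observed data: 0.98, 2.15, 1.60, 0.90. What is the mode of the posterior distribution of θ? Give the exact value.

The Uniform(0, θ) likelihood is θ^(−n) for θ ≥ max(xᵢ), zero otherwise. Here max(xᵢ) = 2.15.
Posterior ∝ θ^(−2) · θ^(−4) = θ^(−6) on θ ≥ max(1.7, 2.15) = 2.15.
This density is strictly decreasing in θ, so the posterior mode lies at the lower boundary of the support.

θ̂_MAP = 2.15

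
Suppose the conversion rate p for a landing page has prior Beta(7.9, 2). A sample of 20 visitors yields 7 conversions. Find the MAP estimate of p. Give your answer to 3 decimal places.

p̂_MAP = 0.498

Prior: Beta(7.9, 2).
Data: 7 successes in 20 trials. The binomial likelihood contributes p^7(1−p)^13, so the posterior is Beta(7.9+7, 2+13) = Beta(14.9, 15).
For Beta(a, b) with a, b > 1 the mode is (a−1)/(a+b−2) = 13.9/27.9 ≈ 0.498.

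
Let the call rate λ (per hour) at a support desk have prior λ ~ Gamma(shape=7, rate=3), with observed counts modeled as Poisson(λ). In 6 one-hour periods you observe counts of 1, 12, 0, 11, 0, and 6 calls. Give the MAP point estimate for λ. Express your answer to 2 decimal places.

Σxᵢ = 1+12+0+11+0+6 = 30, with n = 6.
Posterior ∝ λ^6e^(−3λ) · λ^30e^(−6λ) = λ^36e^(−9λ), i.e. Gamma(shape=37, rate=9).
The mode of a Gamma(a, b) with a ≥ 1 (shape–rate) is (a−1)/b = 36/9 ≈ 4.00.

λ̂_MAP = 4.00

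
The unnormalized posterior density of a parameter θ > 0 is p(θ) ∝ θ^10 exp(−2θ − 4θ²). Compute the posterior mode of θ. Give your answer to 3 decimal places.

ℓ'(θ) = 10/θ − 2 − 8θ. Setting this to zero and multiplying by θ: 8θ² + 2θ − 10 = 0.
θ = (−2 + √(2² + 4·8·10)) / (2·8) = (−2 + √324) / 16 = (−2 + 18)/16 = 1.
ℓ''(θ) = −10/θ² − 8 < 0, confirming a maximum.

θ̂_MAP = 1.000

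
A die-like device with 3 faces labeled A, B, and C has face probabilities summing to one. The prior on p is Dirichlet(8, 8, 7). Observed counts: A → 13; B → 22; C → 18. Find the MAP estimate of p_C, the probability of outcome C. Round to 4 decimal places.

MAP estimate of p_C = 0.3288

The posterior is Dirichlet(αᵢ + nᵢ) = Dirichlet(21, 30, 25).
For a Dirichlet(a₁,…,a_K) with all aᵢ > 1, the mode has j-th component (aⱼ − 1)/(Σaᵢ − K).
Here Σaᵢ = 76 and K = 3, so p_C = (25 − 1)/(76 − 3) = 24/73 ≈ 0.3288.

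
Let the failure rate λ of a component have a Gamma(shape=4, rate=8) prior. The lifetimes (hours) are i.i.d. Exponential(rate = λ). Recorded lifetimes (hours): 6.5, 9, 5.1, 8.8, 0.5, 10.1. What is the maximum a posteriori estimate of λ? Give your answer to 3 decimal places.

The Exponential(rate=λ) likelihood is ∝ λ^n e^(−λΣtᵢ). Here n = 6 and Σtᵢ = 6.5 + 9 + 5.1 + 8.8 + 0.5 + 10.1 = 40.
Posterior ∝ λ^3e^(−8λ) · λ^6e^(−40λ) = λ^9e^(−48λ), i.e. Gamma(10, 48).
Mode = (a−1)/b = 9/48 ≈ 0.188.

λ̂_MAP = 0.188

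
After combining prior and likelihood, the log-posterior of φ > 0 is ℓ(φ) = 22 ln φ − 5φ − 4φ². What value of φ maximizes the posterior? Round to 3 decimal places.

ℓ'(φ) = 22/φ − 5 − 8φ. Setting this to zero and multiplying by φ: 8φ² + 5φ − 22 = 0.
φ = (−5 + √(5² + 4·8·22)) / (2·8) = (−5 + √729) / 16 = (−5 + 27)/16 = 11/8.
ℓ''(φ) = −22/φ² − 8 < 0, confirming a maximum.

φ̂_MAP = 1.375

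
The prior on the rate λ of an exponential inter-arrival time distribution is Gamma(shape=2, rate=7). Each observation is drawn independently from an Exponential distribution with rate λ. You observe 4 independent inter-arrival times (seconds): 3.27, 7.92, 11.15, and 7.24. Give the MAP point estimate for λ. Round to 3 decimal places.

The Exponential(rate=λ) likelihood is ∝ λ^n e^(−λΣtᵢ). Here n = 4 and Σtᵢ = 3.27 + 7.92 + 11.15 + 7.24 = 29.58.
Posterior ∝ λe^(−7λ) · λ^4e^(−29.58λ) = λ^5e^(−36.58λ), i.e. Gamma(6, 36.58).
Mode = (a−1)/b = 5/36.58 ≈ 0.137.

λ̂_MAP = 0.137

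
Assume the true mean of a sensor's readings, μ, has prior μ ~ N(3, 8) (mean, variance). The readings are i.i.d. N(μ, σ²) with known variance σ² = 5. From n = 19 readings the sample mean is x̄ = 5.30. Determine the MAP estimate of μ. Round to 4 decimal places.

μ̂_MAP = 5.2268

n = 19, x̄ = 5.30.
For a Normal prior and Normal likelihood with known variance, the posterior is Normal; its mode equals its mean, the precision-weighted average.
Prior precision 1/σ₀² = 1/8 = 0.125; data precision n/σ² = 19/5 = 3.8.
μ̂ = (0.125·3 + 3.8·5.3) / (0.125 + 3.8) = 20.515/3.925 = 4103/785 ≈ 5.2268.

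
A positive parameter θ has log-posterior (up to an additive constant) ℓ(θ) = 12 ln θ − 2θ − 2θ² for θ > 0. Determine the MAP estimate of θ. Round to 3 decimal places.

θ̂_MAP = 1.500

ℓ'(θ) = 12/θ − 2 − 4θ. Setting this to zero and multiplying by θ: 4θ² + 2θ − 12 = 0.
θ = (−2 + √(2² + 4·4·12)) / (2·4) = (−2 + √196) / 8 = (−2 + 14)/8 = 3/2.
ℓ''(θ) = −12/θ² − 4 < 0, confirming a maximum.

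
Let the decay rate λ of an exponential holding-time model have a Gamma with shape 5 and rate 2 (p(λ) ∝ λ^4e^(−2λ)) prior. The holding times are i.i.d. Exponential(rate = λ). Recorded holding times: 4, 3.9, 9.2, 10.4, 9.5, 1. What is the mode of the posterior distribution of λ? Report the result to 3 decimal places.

The Exponential(rate=λ) likelihood is ∝ λ^n e^(−λΣtᵢ). Here n = 6 and Σtᵢ = 4 + 3.9 + 9.2 + 10.4 + 9.5 + 1 = 38.
Posterior ∝ λ^4e^(−2λ) · λ^6e^(−38λ) = λ^10e^(−40λ), i.e. Gamma(11, 40).
Mode = (a−1)/b = 10/40 ≈ 0.250.

λ̂_MAP = 0.250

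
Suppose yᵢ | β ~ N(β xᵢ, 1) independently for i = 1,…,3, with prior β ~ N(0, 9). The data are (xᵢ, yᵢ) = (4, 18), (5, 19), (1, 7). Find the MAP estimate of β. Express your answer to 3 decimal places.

β̂_MAP = 4.132

log p(β | y) = −Σ(yᵢ − βxᵢ)²/(2·1) − β²/(2·9) + const.
Setting the derivative to zero: Σxᵢ(yᵢ − βxᵢ)/1 − β/9 = 0, so β = Σxᵢyᵢ / (Σxᵢ² + σ²/τ²).
Σxᵢyᵢ = 4·18 + 5·19 + 1·7 = 174; Σxᵢ² = 42; σ²/τ² = 1/9.
β̂_MAP = 174 / (42 + 1/9) = 174/(379/9) = 1566/379 ≈ 4.132.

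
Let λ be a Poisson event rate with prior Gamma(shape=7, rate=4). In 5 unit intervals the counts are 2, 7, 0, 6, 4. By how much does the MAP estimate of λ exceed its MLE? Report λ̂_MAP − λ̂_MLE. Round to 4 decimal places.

Σxᵢ = 19. Posterior is Gamma(26, 9); MAP = (26−1)/9 = 25/9 ≈ 2.77778.
MLE = x̄ = 19/5 ≈ 3.80000.
Difference = 25/9 − 19/5 = -46/45 ≈ -1.0222.

MAP − MLE = -1.0222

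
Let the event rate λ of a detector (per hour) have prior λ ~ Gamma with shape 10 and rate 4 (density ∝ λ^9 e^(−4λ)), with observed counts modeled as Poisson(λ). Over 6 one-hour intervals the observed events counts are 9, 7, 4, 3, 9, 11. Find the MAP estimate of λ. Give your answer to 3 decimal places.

λ̂_MAP = 5.200

Σxᵢ = 9+7+4+3+9+11 = 43, with n = 6.
Posterior ∝ λ^9e^(−4λ) · λ^43e^(−6λ) = λ^52e^(−10λ), i.e. Gamma(shape=53, rate=10).
The mode of a Gamma(a, b) with a ≥ 1 (shape–rate) is (a−1)/b = 52/10 ≈ 5.200.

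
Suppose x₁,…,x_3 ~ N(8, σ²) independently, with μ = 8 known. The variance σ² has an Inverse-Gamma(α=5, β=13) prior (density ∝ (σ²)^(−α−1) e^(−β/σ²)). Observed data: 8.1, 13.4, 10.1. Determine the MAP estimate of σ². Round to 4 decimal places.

Sum of squared deviations about the known mean: SS = (8.1−8)² + (13.4−8)² + (10.1−8)² = 33.58.
The Normal likelihood contributes (σ²)^(−n/2) exp(−SS/(2σ²)), so the posterior is Inverse-Gamma(α + n/2, β + SS/2) = Inverse-Gamma(6.5, 29.79).
The mode of Inverse-Gamma(a, b) is b/(a+1) = 29.79/7.5 ≈ 3.9720.

σ̂²_MAP = 3.9720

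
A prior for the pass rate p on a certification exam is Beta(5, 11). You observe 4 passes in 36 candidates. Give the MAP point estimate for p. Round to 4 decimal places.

p̂_MAP = 0.1600

Prior: Beta(5, 11).
Data: 4 successes in 36 trials. The binomial likelihood contributes p^4(1−p)^32, so the posterior is Beta(5+4, 11+32) = Beta(9, 43).
For Beta(a, b) with a, b > 1 the mode is (a−1)/(a+b−2) = 8/50 ≈ 0.1600.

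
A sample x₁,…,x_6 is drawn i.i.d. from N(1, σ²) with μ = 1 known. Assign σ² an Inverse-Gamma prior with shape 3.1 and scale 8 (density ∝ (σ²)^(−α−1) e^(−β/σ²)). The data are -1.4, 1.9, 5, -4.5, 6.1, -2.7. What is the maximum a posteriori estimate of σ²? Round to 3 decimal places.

σ̂²_MAP = 7.642

Sum of squared deviations about the known mean: SS = (-1.4−1)² + (1.9−1)² + (5−1)² + (-4.5−1)² + (6.1−1)² + (-2.7−1)² = 92.52.
The Normal likelihood contributes (σ²)^(−n/2) exp(−SS/(2σ²)), so the posterior is Inverse-Gamma(α + n/2, β + SS/2) = Inverse-Gamma(6.1, 54.26).
The mode of Inverse-Gamma(a, b) is b/(a+1) = 54.26/7.1 ≈ 7.642.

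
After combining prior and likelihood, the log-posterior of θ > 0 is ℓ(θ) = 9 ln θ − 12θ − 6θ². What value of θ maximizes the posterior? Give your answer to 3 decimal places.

θ̂_MAP = 0.500

ℓ'(θ) = 9/θ − 12 − 12θ. Setting this to zero and multiplying by θ: 12θ² + 12θ − 9 = 0.
θ = (−12 + √(12² + 4·12·9)) / (2·12) = (−12 + √576) / 24 = (−12 + 24)/24 = 1/2.
ℓ''(θ) = −9/θ² − 12 < 0, confirming a maximum.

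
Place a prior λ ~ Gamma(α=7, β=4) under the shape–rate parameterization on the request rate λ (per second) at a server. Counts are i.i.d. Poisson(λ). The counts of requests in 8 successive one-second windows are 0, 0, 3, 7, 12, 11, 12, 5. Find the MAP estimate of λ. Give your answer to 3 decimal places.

λ̂_MAP = 4.667

Σxᵢ = 0+0+3+7+12+11+12+5 = 50, with n = 8.
Posterior ∝ λ^6e^(−4λ) · λ^50e^(−8λ) = λ^56e^(−12λ), i.e. Gamma(shape=57, rate=12).
The mode of a Gamma(a, b) with a ≥ 1 (shape–rate) is (a−1)/b = 56/12 ≈ 4.667.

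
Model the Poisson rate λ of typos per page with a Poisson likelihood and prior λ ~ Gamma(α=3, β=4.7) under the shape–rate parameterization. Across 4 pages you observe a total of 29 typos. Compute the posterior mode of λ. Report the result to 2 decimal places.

λ̂_MAP = 3.56

Σxᵢ = 29, n = 4.
Posterior ∝ λ^2e^(−4.7λ) · λ^29e^(−4λ) = λ^31e^(−8.7λ), i.e. Gamma(shape=32, rate=8.7).
The mode of a Gamma(a, b) with a ≥ 1 (shape–rate) is (a−1)/b = 31/8.7 ≈ 3.56.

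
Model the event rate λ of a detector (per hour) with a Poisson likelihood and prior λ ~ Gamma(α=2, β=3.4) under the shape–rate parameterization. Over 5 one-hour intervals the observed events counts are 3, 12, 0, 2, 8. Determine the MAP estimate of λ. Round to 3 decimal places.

λ̂_MAP = 3.095

Σxᵢ = 3+12+0+2+8 = 25, with n = 5.
Posterior ∝ λe^(−3.4λ) · λ^25e^(−5λ) = λ^26e^(−8.4λ), i.e. Gamma(shape=27, rate=8.4).
The mode of a Gamma(a, b) with a ≥ 1 (shape–rate) is (a−1)/b = 26/8.4 ≈ 3.095.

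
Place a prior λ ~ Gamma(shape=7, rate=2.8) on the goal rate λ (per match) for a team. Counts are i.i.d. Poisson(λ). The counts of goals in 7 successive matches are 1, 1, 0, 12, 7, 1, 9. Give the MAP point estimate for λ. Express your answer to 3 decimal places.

λ̂_MAP = 3.776

Σxᵢ = 1+1+0+12+7+1+9 = 31, with n = 7.
Posterior ∝ λ^6e^(−2.8λ) · λ^31e^(−7λ) = λ^37e^(−9.8λ), i.e. Gamma(shape=38, rate=9.8).
The mode of a Gamma(a, b) with a ≥ 1 (shape–rate) is (a−1)/b = 37/9.8 ≈ 3.776.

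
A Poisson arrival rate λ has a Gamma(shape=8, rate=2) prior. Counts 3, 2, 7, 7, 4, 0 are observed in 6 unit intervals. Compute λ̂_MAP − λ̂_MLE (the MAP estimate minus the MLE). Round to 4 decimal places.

Σxᵢ = 23. Posterior is Gamma(31, 8); MAP = (31−1)/8 = 30/8 ≈ 3.75000.
MLE = x̄ = 23/6 ≈ 3.83333.
Difference = 30/8 − 23/6 = -1/12 ≈ -0.0833.

MAP − MLE = -0.0833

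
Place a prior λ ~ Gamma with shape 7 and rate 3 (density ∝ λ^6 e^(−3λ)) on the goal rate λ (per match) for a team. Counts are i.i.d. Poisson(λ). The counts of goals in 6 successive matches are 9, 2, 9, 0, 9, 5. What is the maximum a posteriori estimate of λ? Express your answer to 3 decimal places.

λ̂_MAP = 4.444

Σxᵢ = 9+2+9+0+9+5 = 34, with n = 6.
Posterior ∝ λ^6e^(−3λ) · λ^34e^(−6λ) = λ^40e^(−9λ), i.e. Gamma(shape=41, rate=9).
The mode of a Gamma(a, b) with a ≥ 1 (shape–rate) is (a−1)/b = 40/9 ≈ 4.444.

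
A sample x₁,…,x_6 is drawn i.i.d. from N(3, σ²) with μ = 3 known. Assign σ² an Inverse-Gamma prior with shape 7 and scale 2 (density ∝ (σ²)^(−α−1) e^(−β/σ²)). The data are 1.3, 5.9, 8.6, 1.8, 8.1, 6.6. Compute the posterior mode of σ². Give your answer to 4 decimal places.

σ̂²_MAP = 3.9577

Sum of squared deviations about the known mean: SS = (1.3−3)² + (5.9−3)² + (8.6−3)² + (1.8−3)² + (8.1−3)² + (6.6−3)² = 83.07.
The Normal likelihood contributes (σ²)^(−n/2) exp(−SS/(2σ²)), so the posterior is Inverse-Gamma(α + n/2, β + SS/2) = Inverse-Gamma(10, 43.535).
The mode of Inverse-Gamma(a, b) is b/(a+1) = 43.535/11 ≈ 3.9577.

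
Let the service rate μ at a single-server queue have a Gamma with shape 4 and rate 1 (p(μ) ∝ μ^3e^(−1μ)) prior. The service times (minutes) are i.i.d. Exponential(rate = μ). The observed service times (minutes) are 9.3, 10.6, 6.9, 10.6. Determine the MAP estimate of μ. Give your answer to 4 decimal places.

The Exponential(rate=μ) likelihood is ∝ μ^n e^(−μΣtᵢ). Here n = 4 and Σtᵢ = 9.3 + 10.6 + 6.9 + 10.6 = 37.4.
Posterior ∝ μ^3e^(−1μ) · μ^4e^(−37.4μ) = μ^7e^(−38.4μ), i.e. Gamma(8, 38.4).
Mode = (a−1)/b = 7/38.4 ≈ 0.1823.

μ̂_MAP = 0.1823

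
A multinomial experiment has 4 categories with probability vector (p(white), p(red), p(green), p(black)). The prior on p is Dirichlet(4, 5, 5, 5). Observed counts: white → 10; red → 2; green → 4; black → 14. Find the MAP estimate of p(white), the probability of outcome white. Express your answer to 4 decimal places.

MAP estimate of p(white) = 0.2889

The posterior is Dirichlet(αᵢ + nᵢ) = Dirichlet(14, 7, 9, 19).
For a Dirichlet(a₁,…,a_K) with all aᵢ > 1, the mode has j-th component (aⱼ − 1)/(Σaᵢ − K).
Here Σaᵢ = 49 and K = 4, so p(white) = (14 − 1)/(49 − 4) = 13/45 ≈ 0.2889.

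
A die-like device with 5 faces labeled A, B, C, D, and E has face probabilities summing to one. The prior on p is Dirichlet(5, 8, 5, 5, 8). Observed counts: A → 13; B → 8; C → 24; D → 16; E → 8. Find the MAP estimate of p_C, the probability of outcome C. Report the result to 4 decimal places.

MAP estimate of p_C = 0.2947

The posterior is Dirichlet(αᵢ + nᵢ) = Dirichlet(18, 16, 29, 21, 16).
For a Dirichlet(a₁,…,a_K) with all aᵢ > 1, the mode has j-th component (aⱼ − 1)/(Σaᵢ − K).
Here Σaᵢ = 100 and K = 5, so p_C = (29 − 1)/(100 − 5) = 28/95 ≈ 0.2947.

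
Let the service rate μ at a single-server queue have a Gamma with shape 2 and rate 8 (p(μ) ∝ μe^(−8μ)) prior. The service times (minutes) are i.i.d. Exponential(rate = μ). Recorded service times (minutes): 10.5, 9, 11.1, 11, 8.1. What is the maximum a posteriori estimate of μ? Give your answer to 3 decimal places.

μ̂_MAP = 0.104

The Exponential(rate=μ) likelihood is ∝ μ^n e^(−μΣtᵢ). Here n = 5 and Σtᵢ = 10.5 + 9 + 11.1 + 11 + 8.1 = 49.7.
Posterior ∝ μe^(−8μ) · μ^5e^(−49.7μ) = μ^6e^(−57.7μ), i.e. Gamma(7, 57.7).
Mode = (a−1)/b = 6/57.7 ≈ 0.104.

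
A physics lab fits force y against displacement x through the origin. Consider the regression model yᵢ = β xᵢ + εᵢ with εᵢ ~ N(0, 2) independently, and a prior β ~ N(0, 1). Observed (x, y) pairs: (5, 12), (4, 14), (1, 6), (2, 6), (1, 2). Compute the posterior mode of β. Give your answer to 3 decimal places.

β̂_MAP = 2.776

log p(β | y) = −Σ(yᵢ − βxᵢ)²/(2·2) − β²/(2·1) + const.
Setting the derivative to zero: Σxᵢ(yᵢ − βxᵢ)/2 − β/1 = 0, so β = Σxᵢyᵢ / (Σxᵢ² + σ²/τ²).
Σxᵢyᵢ = 5·12 + 4·14 + 1·6 + 2·6 + 1·2 = 136; Σxᵢ² = 47; σ²/τ² = 2.
β̂_MAP = 136 / (47 + 2) = 136/49 ≈ 2.776.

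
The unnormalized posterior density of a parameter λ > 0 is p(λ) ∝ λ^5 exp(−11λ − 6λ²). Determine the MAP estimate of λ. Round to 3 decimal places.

ℓ'(λ) = 5/λ − 11 − 12λ. Setting this to zero and multiplying by λ: 12λ² + 11λ − 5 = 0.
λ = (−11 + √(11² + 4·12·5)) / (2·12) = (−11 + √361) / 24 = (−11 + 19)/24 = 1/3.
ℓ''(λ) = −5/λ² − 12 < 0, confirming a maximum.

λ̂_MAP = 0.333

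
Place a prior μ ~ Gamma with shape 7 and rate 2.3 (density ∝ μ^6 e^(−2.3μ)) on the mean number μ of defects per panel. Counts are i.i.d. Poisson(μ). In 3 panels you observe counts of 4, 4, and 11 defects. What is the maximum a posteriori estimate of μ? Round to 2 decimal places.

Σxᵢ = 4+4+11 = 19, with n = 3.
Posterior ∝ μ^6e^(−2.3μ) · μ^19e^(−3μ) = μ^25e^(−5.3μ), i.e. Gamma(shape=26, rate=5.3).
The mode of a Gamma(a, b) with a ≥ 1 (shape–rate) is (a−1)/b = 25/5.3 ≈ 4.72.

μ̂_MAP = 4.72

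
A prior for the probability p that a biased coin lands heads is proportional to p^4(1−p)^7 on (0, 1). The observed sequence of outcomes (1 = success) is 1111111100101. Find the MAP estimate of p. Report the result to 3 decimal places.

p̂_MAP = 0.583

The prior density ∝ p^4(1−p)^7 is the kernel of Beta(5, 8).
Data: 10 successes in 13 trials (from the sequence). The binomial likelihood contributes p^10(1−p)^3, so the posterior is Beta(5+10, 8+3) = Beta(15, 11).
For Beta(a, b) with a, b > 1 the mode is (a−1)/(a+b−2) = 14/24 ≈ 0.583.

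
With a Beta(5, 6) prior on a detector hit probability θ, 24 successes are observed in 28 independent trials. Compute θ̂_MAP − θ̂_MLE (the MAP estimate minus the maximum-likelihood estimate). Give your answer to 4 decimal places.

MAP − MLE = -0.1004

Posterior is Beta(29, 10); MAP = (29−1)/(39−2) = 28/37 ≈ 0.75676.
MLE ignores the prior: θ̂_MLE = k/n = 24/28 ≈ 0.85714.
Difference = 28/37 − 24/28 = -26/259 ≈ -0.1004.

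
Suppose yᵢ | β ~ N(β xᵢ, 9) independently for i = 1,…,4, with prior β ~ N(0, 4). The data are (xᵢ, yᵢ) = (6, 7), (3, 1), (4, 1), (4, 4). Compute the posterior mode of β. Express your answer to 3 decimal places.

log p(β | y) = −Σ(yᵢ − βxᵢ)²/(2·9) − β²/(2·4) + const.
Setting the derivative to zero: Σxᵢ(yᵢ − βxᵢ)/9 − β/4 = 0, so β = Σxᵢyᵢ / (Σxᵢ² + σ²/τ²).
Σxᵢyᵢ = 6·7 + 3·1 + 4·1 + 4·4 = 65; Σxᵢ² = 77; σ²/τ² = 2.25.
β̂_MAP = 65 / (77 + 2.25) = 65/79.25 ≈ 0.820.

β̂_MAP = 0.820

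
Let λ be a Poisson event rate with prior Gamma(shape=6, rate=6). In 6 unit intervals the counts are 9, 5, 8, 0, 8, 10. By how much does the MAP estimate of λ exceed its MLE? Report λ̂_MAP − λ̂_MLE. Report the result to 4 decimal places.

MAP − MLE = -2.9167

Σxᵢ = 40. Posterior is Gamma(46, 12); MAP = (46−1)/12 = 45/12 ≈ 3.75000.
MLE = x̄ = 40/6 ≈ 6.66667.
Difference = 45/12 − 40/6 = -35/12 ≈ -2.9167.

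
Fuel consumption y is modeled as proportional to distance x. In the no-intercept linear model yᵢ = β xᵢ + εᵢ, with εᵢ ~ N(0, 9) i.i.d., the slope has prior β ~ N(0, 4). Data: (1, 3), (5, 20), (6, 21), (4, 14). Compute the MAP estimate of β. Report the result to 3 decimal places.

log p(β | y) = −Σ(yᵢ − βxᵢ)²/(2·9) − β²/(2·4) + const.
Setting the derivative to zero: Σxᵢ(yᵢ − βxᵢ)/9 − β/4 = 0, so β = Σxᵢyᵢ / (Σxᵢ² + σ²/τ²).
Σxᵢyᵢ = 1·3 + 5·20 + 6·21 + 4·14 = 285; Σxᵢ² = 78; σ²/τ² = 2.25.
β̂_MAP = 285 / (78 + 2.25) = 285/80.25 ≈ 3.551.

β̂_MAP = 3.551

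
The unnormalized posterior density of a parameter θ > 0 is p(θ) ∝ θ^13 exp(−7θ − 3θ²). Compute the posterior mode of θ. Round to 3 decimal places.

θ̂_MAP = 1.000

ℓ'(θ) = 13/θ − 7 − 6θ. Setting this to zero and multiplying by θ: 6θ² + 7θ − 13 = 0.
θ = (−7 + √(7² + 4·6·13)) / (2·6) = (−7 + √361) / 12 = (−7 + 19)/12 = 1.
ℓ''(θ) = −13/θ² − 6 < 0, confirming a maximum.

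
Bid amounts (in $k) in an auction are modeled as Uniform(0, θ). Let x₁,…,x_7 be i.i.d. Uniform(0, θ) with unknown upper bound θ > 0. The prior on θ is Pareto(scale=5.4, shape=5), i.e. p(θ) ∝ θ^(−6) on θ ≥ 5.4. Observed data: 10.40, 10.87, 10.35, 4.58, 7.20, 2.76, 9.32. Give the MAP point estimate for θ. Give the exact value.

θ̂_MAP = 10.87

The Uniform(0, θ) likelihood is θ^(−n) for θ ≥ max(xᵢ), zero otherwise. Here max(xᵢ) = 10.87.
Posterior ∝ θ^(−6) · θ^(−7) = θ^(−13) on θ ≥ max(5.4, 10.87) = 10.87.
This density is strictly decreasing in θ, so the posterior mode lies at the lower boundary of the support.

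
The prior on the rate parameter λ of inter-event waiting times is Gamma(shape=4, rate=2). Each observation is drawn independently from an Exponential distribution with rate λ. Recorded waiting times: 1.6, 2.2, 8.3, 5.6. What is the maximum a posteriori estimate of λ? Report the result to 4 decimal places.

The Exponential(rate=λ) likelihood is ∝ λ^n e^(−λΣtᵢ). Here n = 4 and Σtᵢ = 1.6 + 2.2 + 8.3 + 5.6 = 17.7.
Posterior ∝ λ^3e^(−2λ) · λ^4e^(−17.7λ) = λ^7e^(−19.7λ), i.e. Gamma(8, 19.7).
Mode = (a−1)/b = 7/19.7 ≈ 0.3553.

λ̂_MAP = 0.3553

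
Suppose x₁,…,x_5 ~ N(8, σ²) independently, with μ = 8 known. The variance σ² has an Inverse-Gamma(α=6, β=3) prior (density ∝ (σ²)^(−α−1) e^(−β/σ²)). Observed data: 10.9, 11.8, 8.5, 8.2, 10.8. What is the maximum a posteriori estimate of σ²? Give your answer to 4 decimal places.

Sum of squared deviations about the known mean: SS = (10.9−8)² + (11.8−8)² + (8.5−8)² + (8.2−8)² + (10.8−8)² = 30.98.
The Normal likelihood contributes (σ²)^(−n/2) exp(−SS/(2σ²)), so the posterior is Inverse-Gamma(α + n/2, β + SS/2) = Inverse-Gamma(8.5, 18.49).
The mode of Inverse-Gamma(a, b) is b/(a+1) = 18.49/9.5 ≈ 1.9463.

σ̂²_MAP = 1.9463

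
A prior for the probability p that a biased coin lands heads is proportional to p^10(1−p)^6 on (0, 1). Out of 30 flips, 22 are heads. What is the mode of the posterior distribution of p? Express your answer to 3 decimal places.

The prior density ∝ p^10(1−p)^6 is the kernel of Beta(11, 7).
Data: 22 successes in 30 trials. The binomial likelihood contributes p^22(1−p)^8, so the posterior is Beta(11+22, 7+8) = Beta(33, 15).
For Beta(a, b) with a, b > 1 the mode is (a−1)/(a+b−2) = 32/46 ≈ 0.696.

p̂_MAP = 0.696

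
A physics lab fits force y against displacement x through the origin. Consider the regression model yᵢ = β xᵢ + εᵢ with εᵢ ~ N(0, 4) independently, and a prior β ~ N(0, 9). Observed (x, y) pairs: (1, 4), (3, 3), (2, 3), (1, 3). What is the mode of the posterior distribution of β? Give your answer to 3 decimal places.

β̂_MAP = 1.424

log p(β | y) = −Σ(yᵢ − βxᵢ)²/(2·4) − β²/(2·9) + const.
Setting the derivative to zero: Σxᵢ(yᵢ − βxᵢ)/4 − β/9 = 0, so β = Σxᵢyᵢ / (Σxᵢ² + σ²/τ²).
Σxᵢyᵢ = 1·4 + 3·3 + 2·3 + 1·3 = 22; Σxᵢ² = 15; σ²/τ² = 4/9.
β̂_MAP = 22 / (15 + 4/9) = 22/(139/9) = 198/139 ≈ 1.424.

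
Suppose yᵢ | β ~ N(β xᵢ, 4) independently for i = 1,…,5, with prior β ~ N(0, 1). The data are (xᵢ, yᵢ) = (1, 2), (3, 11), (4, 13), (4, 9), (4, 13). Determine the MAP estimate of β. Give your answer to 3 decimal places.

log p(β | y) = −Σ(yᵢ − βxᵢ)²/(2·4) − β²/(2·1) + const.
Setting the derivative to zero: Σxᵢ(yᵢ − βxᵢ)/4 − β/1 = 0, so β = Σxᵢyᵢ / (Σxᵢ² + σ²/τ²).
Σxᵢyᵢ = 1·2 + 3·11 + 4·13 + 4·9 + 4·13 = 175; Σxᵢ² = 58; σ²/τ² = 4.
β̂_MAP = 175 / (58 + 4) = 175/62 ≈ 2.823.

β̂_MAP = 2.823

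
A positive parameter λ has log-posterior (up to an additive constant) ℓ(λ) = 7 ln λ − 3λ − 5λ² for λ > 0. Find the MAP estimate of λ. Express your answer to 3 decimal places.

ℓ'(λ) = 7/λ − 3 − 10λ. Setting this to zero and multiplying by λ: 10λ² + 3λ − 7 = 0.
λ = (−3 + √(3² + 4·10·7)) / (2·10) = (−3 + √289) / 20 = (−3 + 17)/20 = 7/10.
ℓ''(λ) = −7/λ² − 10 < 0, confirming a maximum.

λ̂_MAP = 0.700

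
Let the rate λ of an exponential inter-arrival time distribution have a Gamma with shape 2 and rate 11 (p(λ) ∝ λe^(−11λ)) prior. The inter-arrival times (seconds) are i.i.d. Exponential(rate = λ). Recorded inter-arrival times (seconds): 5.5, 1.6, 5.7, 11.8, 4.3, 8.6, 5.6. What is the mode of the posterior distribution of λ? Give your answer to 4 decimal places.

λ̂_MAP = 0.1479

The Exponential(rate=λ) likelihood is ∝ λ^n e^(−λΣtᵢ). Here n = 7 and Σtᵢ = 5.5 + 1.6 + 5.7 + 11.8 + 4.3 + 8.6 + 5.6 = 43.1.
Posterior ∝ λe^(−11λ) · λ^7e^(−43.1λ) = λ^8e^(−54.1λ), i.e. Gamma(9, 54.1).
Mode = (a−1)/b = 8/54.1 ≈ 0.1479.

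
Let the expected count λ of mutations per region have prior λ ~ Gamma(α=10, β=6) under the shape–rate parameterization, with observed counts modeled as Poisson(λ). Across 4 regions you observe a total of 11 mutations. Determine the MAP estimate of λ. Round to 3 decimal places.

λ̂_MAP = 2.000

Σxᵢ = 11, n = 4.
Posterior ∝ λ^9e^(−6λ) · λ^11e^(−4λ) = λ^20e^(−10λ), i.e. Gamma(shape=21, rate=10).
The mode of a Gamma(a, b) with a ≥ 1 (shape–rate) is (a−1)/b = 20/10 ≈ 2.000.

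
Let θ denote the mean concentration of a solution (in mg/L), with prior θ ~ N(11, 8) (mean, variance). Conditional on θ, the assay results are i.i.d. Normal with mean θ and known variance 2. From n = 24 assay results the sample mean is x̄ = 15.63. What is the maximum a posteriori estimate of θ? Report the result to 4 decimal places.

n = 24, x̄ = 15.63.
For a Normal prior and Normal likelihood with known variance, the posterior is Normal; its mode equals its mean, the precision-weighted average.
Prior precision 1/σ₀² = 1/8 = 0.125; data precision n/σ² = 24/2 = 12.
θ̂ = (0.125·11 + 12·15.63) / (0.125 + 12) = 188.935/12.125 = 37787/2425 ≈ 15.5823.

θ̂_MAP = 15.5823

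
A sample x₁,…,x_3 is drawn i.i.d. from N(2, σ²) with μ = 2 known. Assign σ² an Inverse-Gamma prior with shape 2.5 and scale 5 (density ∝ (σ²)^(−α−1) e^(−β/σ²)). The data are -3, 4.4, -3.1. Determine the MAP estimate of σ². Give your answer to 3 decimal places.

σ̂²_MAP = 6.677

Sum of squared deviations about the known mean: SS = (-3−2)² + (4.4−2)² + (-3.1−2)² = 56.77.
The Normal likelihood contributes (σ²)^(−n/2) exp(−SS/(2σ²)), so the posterior is Inverse-Gamma(α + n/2, β + SS/2) = Inverse-Gamma(4, 33.385).
The mode of Inverse-Gamma(a, b) is b/(a+1) = 33.385/5 ≈ 6.677.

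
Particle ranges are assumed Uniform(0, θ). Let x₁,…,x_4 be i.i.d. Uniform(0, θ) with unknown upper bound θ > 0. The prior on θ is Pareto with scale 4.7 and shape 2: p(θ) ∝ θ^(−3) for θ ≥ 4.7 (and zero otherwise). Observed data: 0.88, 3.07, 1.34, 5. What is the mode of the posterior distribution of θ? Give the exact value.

θ̂_MAP = 5

The Uniform(0, θ) likelihood is θ^(−n) for θ ≥ max(xᵢ), zero otherwise. Here max(xᵢ) = 5.
Posterior ∝ θ^(−3) · θ^(−4) = θ^(−7) on θ ≥ max(4.7, 5) = 5.
This density is strictly decreasing in θ, so the posterior mode lies at the lower boundary of the support.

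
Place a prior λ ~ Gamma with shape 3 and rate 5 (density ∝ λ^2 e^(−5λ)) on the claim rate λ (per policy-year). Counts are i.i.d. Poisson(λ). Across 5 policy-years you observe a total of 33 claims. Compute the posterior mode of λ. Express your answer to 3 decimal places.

Σxᵢ = 33, n = 5.
Posterior ∝ λ^2e^(−5λ) · λ^33e^(−5λ) = λ^35e^(−10λ), i.e. Gamma(shape=36, rate=10).
The mode of a Gamma(a, b) with a ≥ 1 (shape–rate) is (a−1)/b = 35/10 ≈ 3.500.

λ̂_MAP = 3.500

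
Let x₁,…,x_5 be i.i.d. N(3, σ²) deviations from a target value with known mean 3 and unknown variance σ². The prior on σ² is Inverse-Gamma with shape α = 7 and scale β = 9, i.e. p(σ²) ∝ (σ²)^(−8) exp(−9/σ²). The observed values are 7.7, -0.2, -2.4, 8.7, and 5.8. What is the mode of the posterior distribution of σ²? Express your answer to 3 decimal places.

Sum of squared deviations about the known mean: SS = (7.7−3)² + (-0.2−3)² + (-2.4−3)² + (8.7−3)² + (5.8−3)² = 101.82.
The Normal likelihood contributes (σ²)^(−n/2) exp(−SS/(2σ²)), so the posterior is Inverse-Gamma(α + n/2, β + SS/2) = Inverse-Gamma(9.5, 59.91).
The mode of Inverse-Gamma(a, b) is b/(a+1) = 59.91/10.5 ≈ 5.706.

σ̂²_MAP = 5.706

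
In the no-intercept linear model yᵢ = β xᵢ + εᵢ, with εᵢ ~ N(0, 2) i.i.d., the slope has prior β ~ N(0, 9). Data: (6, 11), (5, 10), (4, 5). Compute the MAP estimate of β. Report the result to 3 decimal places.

β̂_MAP = 1.761

log p(β | y) = −Σ(yᵢ − βxᵢ)²/(2·2) − β²/(2·9) + const.
Setting the derivative to zero: Σxᵢ(yᵢ − βxᵢ)/2 − β/9 = 0, so β = Σxᵢyᵢ / (Σxᵢ² + σ²/τ²).
Σxᵢyᵢ = 6·11 + 5·10 + 4·5 = 136; Σxᵢ² = 77; σ²/τ² = 2/9.
β̂_MAP = 136 / (77 + 2/9) = 136/(695/9) = 1224/695 ≈ 1.761.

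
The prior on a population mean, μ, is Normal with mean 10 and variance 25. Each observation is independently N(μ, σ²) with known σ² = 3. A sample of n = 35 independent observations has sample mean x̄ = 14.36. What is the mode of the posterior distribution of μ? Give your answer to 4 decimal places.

n = 35, x̄ = 14.36.
For a Normal prior and Normal likelihood with known variance, the posterior is Normal; its mode equals its mean, the precision-weighted average.
Prior precision 1/σ₀² = 1/25 = 0.04; data precision n/σ² = 35/3.
μ̂ = (0.04·10 + (35/3)·14.36) / (0.04 + 35/3) = (2519/15)/(878/75) = 12595/878 ≈ 14.3451.

μ̂_MAP = 14.3451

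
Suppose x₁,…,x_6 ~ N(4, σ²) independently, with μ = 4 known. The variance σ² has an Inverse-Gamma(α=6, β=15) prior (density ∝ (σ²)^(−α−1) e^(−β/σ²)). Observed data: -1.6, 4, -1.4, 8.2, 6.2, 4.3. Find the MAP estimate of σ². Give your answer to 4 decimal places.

σ̂²_MAP = 5.6545

Sum of squared deviations about the known mean: SS = (-1.6−4)² + (4−4)² + (-1.4−4)² + (8.2−4)² + (6.2−4)² + (4.3−4)² = 83.09.
The Normal likelihood contributes (σ²)^(−n/2) exp(−SS/(2σ²)), so the posterior is Inverse-Gamma(α + n/2, β + SS/2) = Inverse-Gamma(9, 56.545).
The mode of Inverse-Gamma(a, b) is b/(a+1) = 56.545/10 ≈ 5.6545.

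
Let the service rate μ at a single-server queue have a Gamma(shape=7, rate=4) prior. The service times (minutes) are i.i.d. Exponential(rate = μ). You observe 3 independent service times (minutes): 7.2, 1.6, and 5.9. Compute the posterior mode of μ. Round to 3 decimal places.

The Exponential(rate=μ) likelihood is ∝ μ^n e^(−μΣtᵢ). Here n = 3 and Σtᵢ = 7.2 + 1.6 + 5.9 = 14.7.
Posterior ∝ μ^6e^(−4μ) · μ^3e^(−14.7μ) = μ^9e^(−18.7μ), i.e. Gamma(10, 18.7).
Mode = (a−1)/b = 9/18.7 ≈ 0.481.

μ̂_MAP = 0.481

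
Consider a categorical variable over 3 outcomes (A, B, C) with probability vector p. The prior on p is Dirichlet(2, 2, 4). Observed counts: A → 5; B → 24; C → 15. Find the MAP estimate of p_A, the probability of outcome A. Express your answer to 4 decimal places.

The posterior is Dirichlet(αᵢ + nᵢ) = Dirichlet(7, 26, 19).
For a Dirichlet(a₁,…,a_K) with all aᵢ > 1, the mode has j-th component (aⱼ − 1)/(Σaᵢ − K).
Here Σaᵢ = 52 and K = 3, so p_A = (7 − 1)/(52 − 3) = 6/49 ≈ 0.1224.

MAP estimate of p_A = 0.1224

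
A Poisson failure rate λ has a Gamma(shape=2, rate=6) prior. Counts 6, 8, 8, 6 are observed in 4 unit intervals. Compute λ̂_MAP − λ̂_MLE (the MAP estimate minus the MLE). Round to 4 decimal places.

Σxᵢ = 28. Posterior is Gamma(30, 10); MAP = (30−1)/10 = 29/10 ≈ 2.90000.
MLE = x̄ = 28/4 ≈ 7.00000.
Difference = 29/10 − 28/4 = -41/10 ≈ -4.1000.

MAP − MLE = -4.1000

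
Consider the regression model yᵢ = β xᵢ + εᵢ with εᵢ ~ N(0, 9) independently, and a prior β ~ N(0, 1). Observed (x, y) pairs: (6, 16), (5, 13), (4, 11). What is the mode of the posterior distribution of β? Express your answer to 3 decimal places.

log p(β | y) = −Σ(yᵢ − βxᵢ)²/(2·9) − β²/(2·1) + const.
Setting the derivative to zero: Σxᵢ(yᵢ − βxᵢ)/9 − β/1 = 0, so β = Σxᵢyᵢ / (Σxᵢ² + σ²/τ²).
Σxᵢyᵢ = 6·16 + 5·13 + 4·11 = 205; Σxᵢ² = 77; σ²/τ² = 9.
β̂_MAP = 205 / (77 + 9) = 205/86 ≈ 2.384.

β̂_MAP = 2.384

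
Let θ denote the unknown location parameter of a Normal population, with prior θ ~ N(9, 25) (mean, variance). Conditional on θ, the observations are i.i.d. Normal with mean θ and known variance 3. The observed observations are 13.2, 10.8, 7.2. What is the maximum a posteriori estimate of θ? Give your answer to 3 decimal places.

θ̂_MAP = 10.346

n = 3; x̄ = (13.2 + 10.8 + 7.2)/3 = 31.2/3 = 10.4.
For a Normal prior and Normal likelihood with known variance, the posterior is Normal; its mode equals its mean, the precision-weighted average.
Prior precision 1/σ₀² = 1/25 = 0.04; data precision n/σ² = 3/3 = 1.
θ̂ = (0.04·9 + 1·10.4) / (0.04 + 1) = 10.76/1.04 = 269/26 ≈ 10.346.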